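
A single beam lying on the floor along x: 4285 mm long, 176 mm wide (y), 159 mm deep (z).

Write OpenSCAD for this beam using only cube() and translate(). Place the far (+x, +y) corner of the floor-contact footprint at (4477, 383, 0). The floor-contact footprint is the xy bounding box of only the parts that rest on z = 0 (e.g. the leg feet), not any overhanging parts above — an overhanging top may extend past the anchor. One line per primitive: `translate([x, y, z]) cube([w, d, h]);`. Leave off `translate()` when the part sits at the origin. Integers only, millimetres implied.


translate([192, 207, 0]) cube([4285, 176, 159]);


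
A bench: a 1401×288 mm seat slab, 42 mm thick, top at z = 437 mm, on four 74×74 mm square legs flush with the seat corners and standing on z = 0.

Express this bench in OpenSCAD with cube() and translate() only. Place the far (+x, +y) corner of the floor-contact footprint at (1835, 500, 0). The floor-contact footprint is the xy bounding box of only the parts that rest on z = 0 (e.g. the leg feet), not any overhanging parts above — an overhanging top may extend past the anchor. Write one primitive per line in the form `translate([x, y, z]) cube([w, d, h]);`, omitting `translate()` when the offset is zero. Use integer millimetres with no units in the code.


translate([434, 212, 395]) cube([1401, 288, 42]);
translate([434, 212, 0]) cube([74, 74, 395]);
translate([434, 426, 0]) cube([74, 74, 395]);
translate([1761, 212, 0]) cube([74, 74, 395]);
translate([1761, 426, 0]) cube([74, 74, 395]);


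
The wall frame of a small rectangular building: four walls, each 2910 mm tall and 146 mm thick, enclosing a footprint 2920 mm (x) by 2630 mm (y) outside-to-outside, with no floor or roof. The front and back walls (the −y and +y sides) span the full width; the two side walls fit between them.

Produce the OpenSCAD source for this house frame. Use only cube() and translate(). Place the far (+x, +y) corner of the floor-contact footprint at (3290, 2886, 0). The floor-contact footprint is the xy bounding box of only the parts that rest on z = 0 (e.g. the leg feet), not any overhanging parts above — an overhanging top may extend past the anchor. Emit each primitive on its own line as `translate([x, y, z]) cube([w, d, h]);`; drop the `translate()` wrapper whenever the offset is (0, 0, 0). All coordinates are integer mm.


translate([370, 256, 0]) cube([2920, 146, 2910]);
translate([370, 2740, 0]) cube([2920, 146, 2910]);
translate([370, 402, 0]) cube([146, 2338, 2910]);
translate([3144, 402, 0]) cube([146, 2338, 2910]);


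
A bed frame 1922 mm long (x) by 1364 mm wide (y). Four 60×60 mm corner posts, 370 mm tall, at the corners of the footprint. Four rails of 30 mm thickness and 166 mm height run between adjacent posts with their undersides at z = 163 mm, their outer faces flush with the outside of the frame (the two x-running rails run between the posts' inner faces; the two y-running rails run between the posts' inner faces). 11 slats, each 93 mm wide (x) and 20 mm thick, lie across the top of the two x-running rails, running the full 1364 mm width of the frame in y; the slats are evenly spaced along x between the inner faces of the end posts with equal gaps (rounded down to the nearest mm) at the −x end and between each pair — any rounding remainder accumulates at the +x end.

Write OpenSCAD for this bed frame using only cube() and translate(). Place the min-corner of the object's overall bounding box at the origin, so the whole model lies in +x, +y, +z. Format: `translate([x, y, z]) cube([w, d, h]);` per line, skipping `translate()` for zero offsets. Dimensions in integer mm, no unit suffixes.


cube([60, 60, 370]);
translate([0, 1304, 0]) cube([60, 60, 370]);
translate([1862, 0, 0]) cube([60, 60, 370]);
translate([1862, 1304, 0]) cube([60, 60, 370]);
translate([60, 0, 163]) cube([1802, 30, 166]);
translate([60, 1334, 163]) cube([1802, 30, 166]);
translate([0, 60, 163]) cube([30, 1244, 166]);
translate([1892, 60, 163]) cube([30, 1244, 166]);
translate([124, 0, 329]) cube([93, 1364, 20]);
translate([281, 0, 329]) cube([93, 1364, 20]);
translate([438, 0, 329]) cube([93, 1364, 20]);
translate([595, 0, 329]) cube([93, 1364, 20]);
translate([752, 0, 329]) cube([93, 1364, 20]);
translate([909, 0, 329]) cube([93, 1364, 20]);
translate([1066, 0, 329]) cube([93, 1364, 20]);
translate([1223, 0, 329]) cube([93, 1364, 20]);
translate([1380, 0, 329]) cube([93, 1364, 20]);
translate([1537, 0, 329]) cube([93, 1364, 20]);
translate([1694, 0, 329]) cube([93, 1364, 20]);


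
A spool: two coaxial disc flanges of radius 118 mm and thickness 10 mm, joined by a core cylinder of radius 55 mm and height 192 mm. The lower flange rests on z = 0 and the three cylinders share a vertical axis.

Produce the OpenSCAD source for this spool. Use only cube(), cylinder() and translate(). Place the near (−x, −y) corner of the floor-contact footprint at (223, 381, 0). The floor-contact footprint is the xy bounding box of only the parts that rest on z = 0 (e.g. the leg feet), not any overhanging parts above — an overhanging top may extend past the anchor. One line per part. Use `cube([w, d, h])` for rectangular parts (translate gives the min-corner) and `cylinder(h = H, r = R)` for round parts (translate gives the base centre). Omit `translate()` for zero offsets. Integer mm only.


translate([341, 499, 0]) cylinder(h = 10, r = 118);
translate([341, 499, 10]) cylinder(h = 192, r = 55);
translate([341, 499, 202]) cylinder(h = 10, r = 118);


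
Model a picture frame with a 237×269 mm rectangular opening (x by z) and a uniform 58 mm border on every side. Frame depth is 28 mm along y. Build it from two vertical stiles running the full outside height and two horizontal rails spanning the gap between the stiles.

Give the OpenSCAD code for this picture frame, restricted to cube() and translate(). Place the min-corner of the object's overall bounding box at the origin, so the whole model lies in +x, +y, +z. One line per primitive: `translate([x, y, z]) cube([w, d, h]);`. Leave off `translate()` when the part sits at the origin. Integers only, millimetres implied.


cube([58, 28, 385]);
translate([295, 0, 0]) cube([58, 28, 385]);
translate([58, 0, 0]) cube([237, 28, 58]);
translate([58, 0, 327]) cube([237, 28, 58]);


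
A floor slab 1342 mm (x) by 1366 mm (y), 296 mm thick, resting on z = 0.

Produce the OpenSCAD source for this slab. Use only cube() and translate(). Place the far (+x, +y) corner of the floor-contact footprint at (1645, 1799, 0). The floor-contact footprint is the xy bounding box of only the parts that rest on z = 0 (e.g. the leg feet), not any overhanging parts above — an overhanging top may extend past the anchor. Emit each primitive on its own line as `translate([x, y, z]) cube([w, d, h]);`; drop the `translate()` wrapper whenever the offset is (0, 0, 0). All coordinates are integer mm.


translate([303, 433, 0]) cube([1342, 1366, 296]);


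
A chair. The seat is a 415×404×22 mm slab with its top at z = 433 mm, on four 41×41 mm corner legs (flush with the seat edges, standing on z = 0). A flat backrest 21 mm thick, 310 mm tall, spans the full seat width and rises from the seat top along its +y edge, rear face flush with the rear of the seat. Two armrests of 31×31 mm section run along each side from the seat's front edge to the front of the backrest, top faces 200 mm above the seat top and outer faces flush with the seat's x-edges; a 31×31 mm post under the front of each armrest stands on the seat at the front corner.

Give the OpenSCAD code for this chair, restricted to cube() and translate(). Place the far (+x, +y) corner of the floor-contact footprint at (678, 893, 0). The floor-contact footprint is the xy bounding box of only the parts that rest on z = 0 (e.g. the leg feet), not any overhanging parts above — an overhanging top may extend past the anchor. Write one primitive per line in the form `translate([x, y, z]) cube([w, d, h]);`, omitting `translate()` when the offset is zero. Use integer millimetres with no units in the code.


translate([263, 489, 411]) cube([415, 404, 22]);
translate([263, 489, 0]) cube([41, 41, 411]);
translate([637, 489, 0]) cube([41, 41, 411]);
translate([263, 852, 0]) cube([41, 41, 411]);
translate([637, 852, 0]) cube([41, 41, 411]);
translate([263, 872, 433]) cube([415, 21, 310]);
translate([263, 489, 602]) cube([31, 383, 31]);
translate([647, 489, 602]) cube([31, 383, 31]);
translate([263, 489, 433]) cube([31, 31, 169]);
translate([647, 489, 433]) cube([31, 31, 169]);


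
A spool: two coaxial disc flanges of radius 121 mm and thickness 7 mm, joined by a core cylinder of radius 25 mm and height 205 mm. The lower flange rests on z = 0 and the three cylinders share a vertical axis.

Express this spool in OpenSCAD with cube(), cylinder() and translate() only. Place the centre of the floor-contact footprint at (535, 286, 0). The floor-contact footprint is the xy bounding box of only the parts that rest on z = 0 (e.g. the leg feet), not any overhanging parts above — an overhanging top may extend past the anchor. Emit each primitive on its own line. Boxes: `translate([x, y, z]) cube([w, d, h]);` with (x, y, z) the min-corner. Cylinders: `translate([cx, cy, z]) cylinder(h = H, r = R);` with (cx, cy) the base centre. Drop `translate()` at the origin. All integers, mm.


translate([535, 286, 0]) cylinder(h = 7, r = 121);
translate([535, 286, 7]) cylinder(h = 205, r = 25);
translate([535, 286, 212]) cylinder(h = 7, r = 121);


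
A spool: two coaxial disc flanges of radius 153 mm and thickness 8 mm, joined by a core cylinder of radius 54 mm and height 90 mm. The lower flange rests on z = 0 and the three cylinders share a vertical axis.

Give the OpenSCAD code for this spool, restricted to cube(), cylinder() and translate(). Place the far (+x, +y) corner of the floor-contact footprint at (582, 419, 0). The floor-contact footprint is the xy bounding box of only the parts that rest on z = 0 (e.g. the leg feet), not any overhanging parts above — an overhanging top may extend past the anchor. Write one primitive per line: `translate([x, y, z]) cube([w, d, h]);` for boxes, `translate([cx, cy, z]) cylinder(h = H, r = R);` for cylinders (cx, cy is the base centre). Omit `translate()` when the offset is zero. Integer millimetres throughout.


translate([429, 266, 0]) cylinder(h = 8, r = 153);
translate([429, 266, 8]) cylinder(h = 90, r = 54);
translate([429, 266, 98]) cylinder(h = 8, r = 153);


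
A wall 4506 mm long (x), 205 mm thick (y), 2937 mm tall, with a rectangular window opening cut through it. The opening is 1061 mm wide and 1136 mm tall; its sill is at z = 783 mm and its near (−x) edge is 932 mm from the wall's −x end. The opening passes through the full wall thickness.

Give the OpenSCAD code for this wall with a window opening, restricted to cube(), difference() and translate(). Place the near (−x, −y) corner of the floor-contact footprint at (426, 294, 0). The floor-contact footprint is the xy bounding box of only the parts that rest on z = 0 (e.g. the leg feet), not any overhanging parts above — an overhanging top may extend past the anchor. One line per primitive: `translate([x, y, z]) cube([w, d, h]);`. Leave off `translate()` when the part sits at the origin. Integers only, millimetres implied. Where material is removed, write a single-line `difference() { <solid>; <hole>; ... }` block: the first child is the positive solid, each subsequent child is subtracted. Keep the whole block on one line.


difference() { translate([426, 294, 0]) cube([4506, 205, 2937]); translate([1358, 294, 783]) cube([1061, 205, 1136]); }


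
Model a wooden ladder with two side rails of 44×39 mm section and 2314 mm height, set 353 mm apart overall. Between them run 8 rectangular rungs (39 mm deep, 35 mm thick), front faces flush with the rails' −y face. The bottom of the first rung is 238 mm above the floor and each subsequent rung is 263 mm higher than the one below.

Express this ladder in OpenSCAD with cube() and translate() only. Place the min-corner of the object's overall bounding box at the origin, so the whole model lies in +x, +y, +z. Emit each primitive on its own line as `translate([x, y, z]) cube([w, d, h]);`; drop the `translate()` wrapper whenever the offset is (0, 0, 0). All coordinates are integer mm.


cube([44, 39, 2314]);
translate([309, 0, 0]) cube([44, 39, 2314]);
translate([44, 0, 238]) cube([265, 39, 35]);
translate([44, 0, 501]) cube([265, 39, 35]);
translate([44, 0, 764]) cube([265, 39, 35]);
translate([44, 0, 1027]) cube([265, 39, 35]);
translate([44, 0, 1290]) cube([265, 39, 35]);
translate([44, 0, 1553]) cube([265, 39, 35]);
translate([44, 0, 1816]) cube([265, 39, 35]);
translate([44, 0, 2079]) cube([265, 39, 35]);


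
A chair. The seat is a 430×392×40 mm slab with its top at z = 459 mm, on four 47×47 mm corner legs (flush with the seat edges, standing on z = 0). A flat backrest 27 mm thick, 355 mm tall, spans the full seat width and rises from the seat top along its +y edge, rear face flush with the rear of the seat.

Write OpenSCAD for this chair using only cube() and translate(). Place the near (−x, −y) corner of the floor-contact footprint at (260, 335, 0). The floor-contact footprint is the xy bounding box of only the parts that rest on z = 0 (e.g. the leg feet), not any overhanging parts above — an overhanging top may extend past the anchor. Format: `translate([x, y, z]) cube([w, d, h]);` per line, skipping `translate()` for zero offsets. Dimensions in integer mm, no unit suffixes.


translate([260, 335, 419]) cube([430, 392, 40]);
translate([260, 335, 0]) cube([47, 47, 419]);
translate([643, 335, 0]) cube([47, 47, 419]);
translate([260, 680, 0]) cube([47, 47, 419]);
translate([643, 680, 0]) cube([47, 47, 419]);
translate([260, 700, 459]) cube([430, 27, 355]);


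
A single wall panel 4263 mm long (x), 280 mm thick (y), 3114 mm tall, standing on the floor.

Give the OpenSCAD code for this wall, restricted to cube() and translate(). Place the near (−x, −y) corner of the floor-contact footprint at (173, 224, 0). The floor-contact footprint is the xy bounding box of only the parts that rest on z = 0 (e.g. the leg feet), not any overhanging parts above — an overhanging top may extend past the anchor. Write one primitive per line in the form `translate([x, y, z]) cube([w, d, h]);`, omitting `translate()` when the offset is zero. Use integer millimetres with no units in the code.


translate([173, 224, 0]) cube([4263, 280, 3114]);


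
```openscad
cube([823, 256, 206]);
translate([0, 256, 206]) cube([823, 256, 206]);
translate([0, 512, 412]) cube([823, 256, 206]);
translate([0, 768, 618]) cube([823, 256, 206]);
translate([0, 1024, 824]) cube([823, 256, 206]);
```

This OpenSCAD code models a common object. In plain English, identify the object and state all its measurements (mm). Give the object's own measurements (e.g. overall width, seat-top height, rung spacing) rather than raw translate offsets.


A straight staircase of 5 solid steps. Each step is 823 mm wide (x), 256 mm deep (y, the going) and 206 mm tall (the rise). The first step rests on the floor; each subsequent step sits one going further in +y and one rise higher in +z, directly behind and above the previous step with no overlap.


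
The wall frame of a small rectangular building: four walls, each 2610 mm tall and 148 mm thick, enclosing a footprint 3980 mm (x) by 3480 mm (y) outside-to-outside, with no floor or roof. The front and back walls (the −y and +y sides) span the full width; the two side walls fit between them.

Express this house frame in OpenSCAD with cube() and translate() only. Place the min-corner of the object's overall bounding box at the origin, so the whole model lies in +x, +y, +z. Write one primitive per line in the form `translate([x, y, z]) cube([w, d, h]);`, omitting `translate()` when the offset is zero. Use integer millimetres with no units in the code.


cube([3980, 148, 2610]);
translate([0, 3332, 0]) cube([3980, 148, 2610]);
translate([0, 148, 0]) cube([148, 3184, 2610]);
translate([3832, 148, 0]) cube([148, 3184, 2610]);


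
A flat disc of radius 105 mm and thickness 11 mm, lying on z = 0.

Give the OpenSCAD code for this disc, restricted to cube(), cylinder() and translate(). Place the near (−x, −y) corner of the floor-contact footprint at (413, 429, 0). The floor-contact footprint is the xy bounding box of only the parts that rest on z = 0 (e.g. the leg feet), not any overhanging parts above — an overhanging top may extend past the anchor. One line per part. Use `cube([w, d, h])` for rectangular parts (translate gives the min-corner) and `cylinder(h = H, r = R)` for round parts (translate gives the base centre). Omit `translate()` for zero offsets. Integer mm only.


translate([518, 534, 0]) cylinder(h = 11, r = 105);


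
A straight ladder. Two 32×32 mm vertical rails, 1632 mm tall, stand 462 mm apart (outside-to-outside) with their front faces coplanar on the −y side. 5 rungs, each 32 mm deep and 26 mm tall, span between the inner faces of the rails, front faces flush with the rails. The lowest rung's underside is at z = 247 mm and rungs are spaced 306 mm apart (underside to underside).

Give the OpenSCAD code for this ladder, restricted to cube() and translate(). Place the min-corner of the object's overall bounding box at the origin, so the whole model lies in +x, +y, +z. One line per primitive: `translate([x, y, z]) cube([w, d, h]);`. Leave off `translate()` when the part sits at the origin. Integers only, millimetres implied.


// rung span = 462 - 2*32 = 398
// rung[k] z = 247 + k*306
cube([32, 32, 1632]);
translate([430, 0, 0]) cube([32, 32, 1632]);
translate([32, 0, 247]) cube([398, 32, 26]);
translate([32, 0, 553]) cube([398, 32, 26]);
translate([32, 0, 859]) cube([398, 32, 26]);
translate([32, 0, 1165]) cube([398, 32, 26]);
translate([32, 0, 1471]) cube([398, 32, 26]);


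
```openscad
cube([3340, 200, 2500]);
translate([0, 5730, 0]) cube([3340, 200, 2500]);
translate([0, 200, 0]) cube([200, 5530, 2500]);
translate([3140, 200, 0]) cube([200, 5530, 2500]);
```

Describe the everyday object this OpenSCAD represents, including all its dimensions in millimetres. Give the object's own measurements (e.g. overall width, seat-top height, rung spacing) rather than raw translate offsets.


The wall frame of a small rectangular building: four walls, each 2500 mm tall and 200 mm thick, enclosing a footprint 3340 mm (x) by 5930 mm (y) outside-to-outside, with no floor or roof. The front and back walls (the −y and +y sides) span the full width; the two side walls fit between them.


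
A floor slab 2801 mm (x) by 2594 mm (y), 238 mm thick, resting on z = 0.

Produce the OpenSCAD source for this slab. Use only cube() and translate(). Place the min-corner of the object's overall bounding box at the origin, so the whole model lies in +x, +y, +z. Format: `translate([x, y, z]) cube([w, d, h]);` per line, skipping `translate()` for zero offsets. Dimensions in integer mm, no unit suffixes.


cube([2801, 2594, 238]);


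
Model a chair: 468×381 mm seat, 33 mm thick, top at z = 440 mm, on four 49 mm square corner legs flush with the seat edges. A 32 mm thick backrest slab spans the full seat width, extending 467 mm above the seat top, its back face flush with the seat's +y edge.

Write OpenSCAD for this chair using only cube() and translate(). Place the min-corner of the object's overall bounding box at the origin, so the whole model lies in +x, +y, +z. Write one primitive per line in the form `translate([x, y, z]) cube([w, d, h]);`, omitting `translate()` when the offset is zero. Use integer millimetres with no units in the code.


translate([0, 0, 407]) cube([468, 381, 33]);
cube([49, 49, 407]);
translate([419, 0, 0]) cube([49, 49, 407]);
translate([0, 332, 0]) cube([49, 49, 407]);
translate([419, 332, 0]) cube([49, 49, 407]);
translate([0, 349, 440]) cube([468, 32, 467]);


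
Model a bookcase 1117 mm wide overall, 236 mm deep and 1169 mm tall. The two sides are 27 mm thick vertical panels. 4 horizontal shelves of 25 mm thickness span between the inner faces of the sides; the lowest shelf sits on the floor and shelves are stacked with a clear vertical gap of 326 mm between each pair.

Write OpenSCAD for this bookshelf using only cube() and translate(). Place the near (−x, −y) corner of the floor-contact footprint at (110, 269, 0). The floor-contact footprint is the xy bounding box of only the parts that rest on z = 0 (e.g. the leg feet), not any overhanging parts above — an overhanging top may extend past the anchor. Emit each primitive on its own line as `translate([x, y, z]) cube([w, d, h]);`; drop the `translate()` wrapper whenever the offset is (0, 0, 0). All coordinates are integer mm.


translate([110, 269, 0]) cube([27, 236, 1169]);
translate([1200, 269, 0]) cube([27, 236, 1169]);
translate([137, 269, 0]) cube([1063, 236, 25]);
translate([137, 269, 351]) cube([1063, 236, 25]);
translate([137, 269, 702]) cube([1063, 236, 25]);
translate([137, 269, 1053]) cube([1063, 236, 25]);


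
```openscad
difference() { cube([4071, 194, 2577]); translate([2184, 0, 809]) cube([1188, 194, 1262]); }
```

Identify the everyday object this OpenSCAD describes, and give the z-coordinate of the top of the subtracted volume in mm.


A wall with a window opening. The window head height is 2071 mm.

A wall with a rectangular opening subtracted — a window. Sill at z = 809, opening 1262 mm tall, so the head is at 809 + 1262 = 2071 mm.


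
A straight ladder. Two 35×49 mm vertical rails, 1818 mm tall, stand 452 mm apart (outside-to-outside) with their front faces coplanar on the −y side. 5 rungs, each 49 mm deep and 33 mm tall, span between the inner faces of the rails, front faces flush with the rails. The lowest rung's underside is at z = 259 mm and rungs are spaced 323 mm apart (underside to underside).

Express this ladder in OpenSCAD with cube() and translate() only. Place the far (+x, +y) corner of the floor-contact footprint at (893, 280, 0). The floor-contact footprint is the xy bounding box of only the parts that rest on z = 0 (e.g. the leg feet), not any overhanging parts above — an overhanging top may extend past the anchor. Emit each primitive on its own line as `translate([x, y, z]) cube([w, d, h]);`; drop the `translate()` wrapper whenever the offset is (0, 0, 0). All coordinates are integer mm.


// rung span = 452 - 2*35 = 382
// rung[k] z = 259 + k*323
translate([441, 231, 0]) cube([35, 49, 1818]);
translate([858, 231, 0]) cube([35, 49, 1818]);
translate([476, 231, 259]) cube([382, 49, 33]);
translate([476, 231, 582]) cube([382, 49, 33]);
translate([476, 231, 905]) cube([382, 49, 33]);
translate([476, 231, 1228]) cube([382, 49, 33]);
translate([476, 231, 1551]) cube([382, 49, 33]);


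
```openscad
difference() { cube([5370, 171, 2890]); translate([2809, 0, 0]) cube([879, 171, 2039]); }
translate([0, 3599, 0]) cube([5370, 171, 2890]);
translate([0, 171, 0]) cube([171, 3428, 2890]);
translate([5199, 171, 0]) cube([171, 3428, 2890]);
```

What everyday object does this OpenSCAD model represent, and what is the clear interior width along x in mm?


A single room. The interior width is 5028 mm.

Four walls enclosing a rectangle with a door in the front wall — a room. Outside width 5370 minus two 171 mm walls gives 5028 mm.


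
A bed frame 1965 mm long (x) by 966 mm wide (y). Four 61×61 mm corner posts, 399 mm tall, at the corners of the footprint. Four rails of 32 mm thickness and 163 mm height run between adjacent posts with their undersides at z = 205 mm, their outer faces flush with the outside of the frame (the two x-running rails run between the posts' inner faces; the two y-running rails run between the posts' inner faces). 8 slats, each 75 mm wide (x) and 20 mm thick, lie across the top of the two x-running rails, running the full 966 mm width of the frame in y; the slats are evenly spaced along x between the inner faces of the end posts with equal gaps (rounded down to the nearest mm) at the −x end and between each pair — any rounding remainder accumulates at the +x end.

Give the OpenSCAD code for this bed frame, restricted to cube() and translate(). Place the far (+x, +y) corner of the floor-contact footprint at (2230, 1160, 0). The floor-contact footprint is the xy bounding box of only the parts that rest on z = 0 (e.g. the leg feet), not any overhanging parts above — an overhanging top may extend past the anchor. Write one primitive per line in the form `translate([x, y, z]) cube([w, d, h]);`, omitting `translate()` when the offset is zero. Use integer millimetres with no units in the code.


// slat z = rail_z + rail_h = 205 + 163 = 368
// slat gap = ⌊(1843 − 8·75) / 9⌋ = 138
translate([265, 194, 0]) cube([61, 61, 399]);
translate([265, 1099, 0]) cube([61, 61, 399]);
translate([2169, 194, 0]) cube([61, 61, 399]);
translate([2169, 1099, 0]) cube([61, 61, 399]);
translate([326, 194, 205]) cube([1843, 32, 163]);
translate([326, 1128, 205]) cube([1843, 32, 163]);
translate([265, 255, 205]) cube([32, 844, 163]);
translate([2198, 255, 205]) cube([32, 844, 163]);
translate([464, 194, 368]) cube([75, 966, 20]);
translate([677, 194, 368]) cube([75, 966, 20]);
translate([890, 194, 368]) cube([75, 966, 20]);
translate([1103, 194, 368]) cube([75, 966, 20]);
translate([1316, 194, 368]) cube([75, 966, 20]);
translate([1529, 194, 368]) cube([75, 966, 20]);
translate([1742, 194, 368]) cube([75, 966, 20]);
translate([1955, 194, 368]) cube([75, 966, 20]);


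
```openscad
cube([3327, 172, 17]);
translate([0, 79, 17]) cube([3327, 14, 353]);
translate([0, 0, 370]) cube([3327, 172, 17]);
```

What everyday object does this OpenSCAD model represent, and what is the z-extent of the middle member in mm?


An I-beam. The web height is 353 mm.

Two wide flanges with a thin centred web — an I-beam. Overall 387 mm minus two 17 mm flanges gives a web of 387 − 2·17 = 353 mm.


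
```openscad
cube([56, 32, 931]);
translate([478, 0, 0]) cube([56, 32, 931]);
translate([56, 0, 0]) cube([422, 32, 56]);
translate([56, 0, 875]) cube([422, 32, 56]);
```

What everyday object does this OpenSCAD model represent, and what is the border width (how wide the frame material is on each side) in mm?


A picture frame. The border width is 56 mm.

Four thin pieces enclosing a rectangular opening — a picture frame. The two full-height stiles are 931 mm tall; the top rail sits at z = 875 and is 56 mm tall, so the border above the opening is 931 − 875 = 56 mm, matching the stile x-width.


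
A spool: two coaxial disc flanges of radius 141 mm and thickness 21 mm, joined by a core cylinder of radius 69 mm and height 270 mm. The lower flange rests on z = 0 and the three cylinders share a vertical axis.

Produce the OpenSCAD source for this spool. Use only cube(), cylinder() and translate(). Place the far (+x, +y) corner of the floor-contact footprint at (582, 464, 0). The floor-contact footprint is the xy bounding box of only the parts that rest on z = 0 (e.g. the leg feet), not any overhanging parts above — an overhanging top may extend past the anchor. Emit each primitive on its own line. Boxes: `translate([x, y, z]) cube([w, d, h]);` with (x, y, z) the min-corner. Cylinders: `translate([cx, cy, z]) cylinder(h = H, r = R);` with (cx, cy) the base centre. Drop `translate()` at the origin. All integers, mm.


translate([441, 323, 0]) cylinder(h = 21, r = 141);
translate([441, 323, 21]) cylinder(h = 270, r = 69);
translate([441, 323, 291]) cylinder(h = 21, r = 141);


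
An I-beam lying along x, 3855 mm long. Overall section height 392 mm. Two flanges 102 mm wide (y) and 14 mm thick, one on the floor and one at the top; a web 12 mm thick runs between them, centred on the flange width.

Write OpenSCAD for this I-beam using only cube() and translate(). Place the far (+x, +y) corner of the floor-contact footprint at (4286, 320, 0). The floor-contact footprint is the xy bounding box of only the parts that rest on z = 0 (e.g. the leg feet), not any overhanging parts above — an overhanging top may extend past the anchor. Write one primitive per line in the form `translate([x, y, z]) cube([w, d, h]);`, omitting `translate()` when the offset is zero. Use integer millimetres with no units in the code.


translate([431, 218, 0]) cube([3855, 102, 14]);
translate([431, 263, 14]) cube([3855, 12, 364]);
translate([431, 218, 378]) cube([3855, 102, 14]);


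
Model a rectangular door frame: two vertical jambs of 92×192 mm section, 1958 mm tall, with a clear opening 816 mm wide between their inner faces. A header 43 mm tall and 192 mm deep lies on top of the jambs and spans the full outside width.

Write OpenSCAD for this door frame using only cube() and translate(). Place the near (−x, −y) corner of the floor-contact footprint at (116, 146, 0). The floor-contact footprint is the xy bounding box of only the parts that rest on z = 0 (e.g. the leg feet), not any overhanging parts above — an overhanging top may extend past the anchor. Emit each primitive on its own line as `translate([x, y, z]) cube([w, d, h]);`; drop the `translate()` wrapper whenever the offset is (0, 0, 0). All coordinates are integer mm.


translate([116, 146, 0]) cube([92, 192, 1958]);
translate([1024, 146, 0]) cube([92, 192, 1958]);
translate([116, 146, 1958]) cube([1000, 192, 43]);


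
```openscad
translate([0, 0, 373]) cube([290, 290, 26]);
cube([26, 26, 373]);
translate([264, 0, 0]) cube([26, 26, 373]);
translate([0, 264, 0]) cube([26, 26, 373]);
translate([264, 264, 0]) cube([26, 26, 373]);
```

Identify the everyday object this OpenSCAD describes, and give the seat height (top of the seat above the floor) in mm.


A stool. The seat height is 399 mm.

A 290×290×26 slab at z = 373 on four corner posts — a stool. The seat top is 373 + 26 = 399 mm.


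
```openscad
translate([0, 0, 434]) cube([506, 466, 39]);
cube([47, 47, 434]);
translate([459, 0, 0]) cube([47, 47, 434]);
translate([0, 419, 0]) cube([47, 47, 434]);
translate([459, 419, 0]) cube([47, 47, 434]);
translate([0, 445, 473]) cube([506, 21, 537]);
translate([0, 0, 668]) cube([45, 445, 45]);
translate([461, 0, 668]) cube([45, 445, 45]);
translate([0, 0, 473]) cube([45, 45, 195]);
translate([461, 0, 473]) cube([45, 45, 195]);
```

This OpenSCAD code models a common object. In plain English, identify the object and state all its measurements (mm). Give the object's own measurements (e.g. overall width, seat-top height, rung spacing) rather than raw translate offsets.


A chair. The seat is a 506×466×39 mm slab with its top at z = 473 mm, on four 47×47 mm corner legs (flush with the seat edges, standing on z = 0). A flat backrest 21 mm thick, 537 mm tall, spans the full seat width and rises from the seat top along its +y edge, rear face flush with the rear of the seat. Two armrests of 45×45 mm section run along each side from the seat's front edge to the front of the backrest, top faces 240 mm above the seat top and outer faces flush with the seat's x-edges; a 45×45 mm post under the front of each armrest stands on the seat at the front corner.


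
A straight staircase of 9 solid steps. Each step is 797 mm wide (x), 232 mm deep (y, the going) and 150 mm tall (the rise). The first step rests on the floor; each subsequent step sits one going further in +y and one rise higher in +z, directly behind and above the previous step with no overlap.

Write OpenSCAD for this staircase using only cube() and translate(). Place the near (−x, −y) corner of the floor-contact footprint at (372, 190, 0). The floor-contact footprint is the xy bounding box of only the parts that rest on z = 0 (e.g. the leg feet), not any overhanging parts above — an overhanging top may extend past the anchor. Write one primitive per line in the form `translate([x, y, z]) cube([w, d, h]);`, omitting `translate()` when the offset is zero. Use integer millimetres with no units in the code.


translate([372, 190, 0]) cube([797, 232, 150]);
translate([372, 422, 150]) cube([797, 232, 150]);
translate([372, 654, 300]) cube([797, 232, 150]);
translate([372, 886, 450]) cube([797, 232, 150]);
translate([372, 1118, 600]) cube([797, 232, 150]);
translate([372, 1350, 750]) cube([797, 232, 150]);
translate([372, 1582, 900]) cube([797, 232, 150]);
translate([372, 1814, 1050]) cube([797, 232, 150]);
translate([372, 2046, 1200]) cube([797, 232, 150]);


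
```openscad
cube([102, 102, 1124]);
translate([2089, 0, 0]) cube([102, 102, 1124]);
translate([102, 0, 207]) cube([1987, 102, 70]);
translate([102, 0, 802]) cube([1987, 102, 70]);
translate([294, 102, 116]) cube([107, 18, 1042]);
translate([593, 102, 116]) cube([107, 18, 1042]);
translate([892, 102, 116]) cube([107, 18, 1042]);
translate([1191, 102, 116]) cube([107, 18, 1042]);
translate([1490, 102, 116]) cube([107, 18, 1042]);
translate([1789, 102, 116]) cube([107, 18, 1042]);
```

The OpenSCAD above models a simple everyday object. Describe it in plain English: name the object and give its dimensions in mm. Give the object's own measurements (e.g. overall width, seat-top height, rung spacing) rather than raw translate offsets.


A fence section. Two 102×102 mm posts, 1124 mm tall, stand on the floor with a clear span of 1987 mm between their inner faces. Two horizontal rails of 102×70 mm section span the gap between the posts with their undersides at z = 207 mm and z = 802 mm, flush with the posts' −y face. 6 pickets, each 107 mm wide, 18 mm thick and 1042 mm tall, are fixed to the +y face of the rails with their bottoms at z = 116 mm, spaced across the span with a 192 mm gap after the −x post and between neighbouring pickets, with 193 mm left before the +x post.


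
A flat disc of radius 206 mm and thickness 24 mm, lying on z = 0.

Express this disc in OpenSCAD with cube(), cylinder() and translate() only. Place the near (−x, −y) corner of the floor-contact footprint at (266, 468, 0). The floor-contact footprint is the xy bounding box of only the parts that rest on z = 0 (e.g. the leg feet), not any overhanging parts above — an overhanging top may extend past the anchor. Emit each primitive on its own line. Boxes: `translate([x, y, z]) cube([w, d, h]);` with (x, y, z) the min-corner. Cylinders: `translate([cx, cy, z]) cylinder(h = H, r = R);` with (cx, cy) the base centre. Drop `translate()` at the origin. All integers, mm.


translate([472, 674, 0]) cylinder(h = 24, r = 206);


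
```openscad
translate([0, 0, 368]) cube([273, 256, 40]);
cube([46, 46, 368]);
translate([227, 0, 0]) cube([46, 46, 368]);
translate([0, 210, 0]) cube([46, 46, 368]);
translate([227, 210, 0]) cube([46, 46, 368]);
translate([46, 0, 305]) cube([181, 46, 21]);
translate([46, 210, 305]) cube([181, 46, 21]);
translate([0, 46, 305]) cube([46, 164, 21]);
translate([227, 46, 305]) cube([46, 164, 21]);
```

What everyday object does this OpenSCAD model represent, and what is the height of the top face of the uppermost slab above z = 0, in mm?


A stool. The seat height is 408 mm.

A 273×256×40 slab at z = 368 on four corner posts — a stool. The seat top is 368 + 40 = 408 mm.


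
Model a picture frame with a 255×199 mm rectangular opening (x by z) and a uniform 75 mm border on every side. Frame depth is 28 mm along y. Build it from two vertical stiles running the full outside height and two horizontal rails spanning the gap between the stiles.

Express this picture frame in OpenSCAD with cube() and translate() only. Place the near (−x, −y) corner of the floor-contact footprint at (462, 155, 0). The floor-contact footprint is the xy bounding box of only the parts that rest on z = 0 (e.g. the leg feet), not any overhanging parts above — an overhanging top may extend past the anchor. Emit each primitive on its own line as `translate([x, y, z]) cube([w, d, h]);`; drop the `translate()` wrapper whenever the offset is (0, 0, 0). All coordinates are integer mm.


translate([462, 155, 0]) cube([75, 28, 349]);
translate([792, 155, 0]) cube([75, 28, 349]);
translate([537, 155, 0]) cube([255, 28, 75]);
translate([537, 155, 274]) cube([255, 28, 75]);


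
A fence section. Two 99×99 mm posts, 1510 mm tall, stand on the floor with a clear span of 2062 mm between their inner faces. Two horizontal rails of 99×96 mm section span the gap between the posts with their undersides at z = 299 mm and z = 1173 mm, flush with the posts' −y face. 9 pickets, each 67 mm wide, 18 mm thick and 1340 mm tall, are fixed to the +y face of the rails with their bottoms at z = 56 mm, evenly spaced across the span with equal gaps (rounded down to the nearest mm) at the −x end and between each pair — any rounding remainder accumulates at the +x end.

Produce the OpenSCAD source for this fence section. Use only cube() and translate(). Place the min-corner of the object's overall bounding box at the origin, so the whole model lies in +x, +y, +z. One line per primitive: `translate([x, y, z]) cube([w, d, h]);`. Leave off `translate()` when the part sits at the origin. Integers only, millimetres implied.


cube([99, 99, 1510]);
translate([2161, 0, 0]) cube([99, 99, 1510]);
translate([99, 0, 299]) cube([2062, 99, 96]);
translate([99, 0, 1173]) cube([2062, 99, 96]);
translate([244, 99, 56]) cube([67, 18, 1340]);
translate([456, 99, 56]) cube([67, 18, 1340]);
translate([668, 99, 56]) cube([67, 18, 1340]);
translate([880, 99, 56]) cube([67, 18, 1340]);
translate([1092, 99, 56]) cube([67, 18, 1340]);
translate([1304, 99, 56]) cube([67, 18, 1340]);
translate([1516, 99, 56]) cube([67, 18, 1340]);
translate([1728, 99, 56]) cube([67, 18, 1340]);
translate([1940, 99, 56]) cube([67, 18, 1340]);


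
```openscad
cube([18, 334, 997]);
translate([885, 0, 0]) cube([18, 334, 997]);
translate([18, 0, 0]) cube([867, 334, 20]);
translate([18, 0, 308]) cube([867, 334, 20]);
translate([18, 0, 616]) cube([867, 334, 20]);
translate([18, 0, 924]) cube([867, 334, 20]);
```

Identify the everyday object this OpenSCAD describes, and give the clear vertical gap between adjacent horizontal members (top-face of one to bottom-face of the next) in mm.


A bookshelf. The clear shelf gap is 288 mm.

Two tall side panels with 4 horizontal boards between them — a bookshelf. The first two shelf undersides are at z = 0 and z = 308; with shelf thickness 20, the clear gap is 308 − 0 − 20 = 288 mm.


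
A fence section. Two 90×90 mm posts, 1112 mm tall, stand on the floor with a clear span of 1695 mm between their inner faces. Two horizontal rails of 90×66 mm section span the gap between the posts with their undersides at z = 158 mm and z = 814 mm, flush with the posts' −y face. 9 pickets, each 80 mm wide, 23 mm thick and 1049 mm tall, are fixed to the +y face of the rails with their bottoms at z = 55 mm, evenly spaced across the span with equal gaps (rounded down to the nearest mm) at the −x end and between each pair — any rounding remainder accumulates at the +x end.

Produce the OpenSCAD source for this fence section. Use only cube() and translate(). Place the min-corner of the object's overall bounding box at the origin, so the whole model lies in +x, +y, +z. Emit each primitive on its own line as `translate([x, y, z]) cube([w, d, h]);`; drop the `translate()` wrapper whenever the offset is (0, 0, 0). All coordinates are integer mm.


cube([90, 90, 1112]);
translate([1785, 0, 0]) cube([90, 90, 1112]);
translate([90, 0, 158]) cube([1695, 90, 66]);
translate([90, 0, 814]) cube([1695, 90, 66]);
translate([187, 90, 55]) cube([80, 23, 1049]);
translate([364, 90, 55]) cube([80, 23, 1049]);
translate([541, 90, 55]) cube([80, 23, 1049]);
translate([718, 90, 55]) cube([80, 23, 1049]);
translate([895, 90, 55]) cube([80, 23, 1049]);
translate([1072, 90, 55]) cube([80, 23, 1049]);
translate([1249, 90, 55]) cube([80, 23, 1049]);
translate([1426, 90, 55]) cube([80, 23, 1049]);
translate([1603, 90, 55]) cube([80, 23, 1049]);


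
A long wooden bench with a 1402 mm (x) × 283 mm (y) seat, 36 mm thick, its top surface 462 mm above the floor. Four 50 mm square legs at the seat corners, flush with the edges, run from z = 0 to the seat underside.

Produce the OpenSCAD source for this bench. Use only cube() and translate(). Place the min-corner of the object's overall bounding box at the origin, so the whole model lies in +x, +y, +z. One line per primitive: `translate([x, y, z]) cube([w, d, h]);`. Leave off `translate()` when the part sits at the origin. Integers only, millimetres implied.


translate([0, 0, 426]) cube([1402, 283, 36]);
cube([50, 50, 426]);
translate([0, 233, 0]) cube([50, 50, 426]);
translate([1352, 0, 0]) cube([50, 50, 426]);
translate([1352, 233, 0]) cube([50, 50, 426]);
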